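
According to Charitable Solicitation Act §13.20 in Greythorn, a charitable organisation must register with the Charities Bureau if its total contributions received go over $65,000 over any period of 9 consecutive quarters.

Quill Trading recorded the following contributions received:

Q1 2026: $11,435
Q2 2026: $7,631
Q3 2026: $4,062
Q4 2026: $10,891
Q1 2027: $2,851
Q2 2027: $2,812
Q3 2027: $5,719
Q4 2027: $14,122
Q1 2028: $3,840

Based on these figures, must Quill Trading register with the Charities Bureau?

No

Total contributions received: $11,435 + $7,631 + $4,062 + $10,891 + $2,851 + $2,812 + $5,719 + $14,122 + $3,840 = $63,363.
$63,363 ≤ $65,000, so the threshold is not exceeded.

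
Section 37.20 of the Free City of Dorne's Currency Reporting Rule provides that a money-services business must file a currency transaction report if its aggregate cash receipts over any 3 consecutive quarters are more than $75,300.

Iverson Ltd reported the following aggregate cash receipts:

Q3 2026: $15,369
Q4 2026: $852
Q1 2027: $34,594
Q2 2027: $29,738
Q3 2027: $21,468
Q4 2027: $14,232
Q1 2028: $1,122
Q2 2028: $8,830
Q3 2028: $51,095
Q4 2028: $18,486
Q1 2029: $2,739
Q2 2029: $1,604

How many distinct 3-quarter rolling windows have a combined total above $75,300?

Q3 2026–Q1 2027: $15,369 + $852 + $34,594 = $50,815 (under)
Q4 2026–Q2 2027: $852 + $34,594 + $29,738 = $65,184 (under)
Q1 2027–Q3 2027: $34,594 + $29,738 + $21,468 = $85,800 (over)
Q2 2027–Q4 2027: $29,738 + $21,468 + $14,232 = $65,438 (under)
Q3 2027–Q1 2028: $21,468 + $14,232 + $1,122 = $36,822 (under)
Q4 2027–Q2 2028: $14,232 + $1,122 + $8,830 = $24,184 (under)
Q1 2028–Q3 2028: $1,122 + $8,830 + $51,095 = $61,047 (under)
Q2 2028–Q4 2028: $8,830 + $51,095 + $18,486 = $78,411 (over)
Q3 2028–Q1 2029: $51,095 + $18,486 + $2,739 = $72,320 (under)
Q4 2028–Q2 2029: $18,486 + $2,739 + $1,604 = $22,829 (under)
2 windows exceed the threshold.

2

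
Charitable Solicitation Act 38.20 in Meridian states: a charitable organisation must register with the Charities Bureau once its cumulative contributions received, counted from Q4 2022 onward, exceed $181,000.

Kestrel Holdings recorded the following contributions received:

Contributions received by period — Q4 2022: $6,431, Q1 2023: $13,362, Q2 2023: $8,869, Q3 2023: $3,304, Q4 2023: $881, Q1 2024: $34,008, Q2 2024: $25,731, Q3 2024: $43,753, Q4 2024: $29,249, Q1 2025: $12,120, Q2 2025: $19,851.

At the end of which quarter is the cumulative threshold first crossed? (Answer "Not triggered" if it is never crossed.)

Q2 2025

Through Q4 2022: $6,431
Through Q1 2023: $19,793
Through Q2 2023: $28,662
Through Q3 2023: $31,966
Through Q4 2023: $32,847
Through Q1 2024: $66,855
Through Q2 2024: $92,586
Through Q3 2024: $136,339
Through Q4 2024: $165,588
Through Q1 2025: $177,708
Through Q2 2025: $197,559 ← exceeds threshold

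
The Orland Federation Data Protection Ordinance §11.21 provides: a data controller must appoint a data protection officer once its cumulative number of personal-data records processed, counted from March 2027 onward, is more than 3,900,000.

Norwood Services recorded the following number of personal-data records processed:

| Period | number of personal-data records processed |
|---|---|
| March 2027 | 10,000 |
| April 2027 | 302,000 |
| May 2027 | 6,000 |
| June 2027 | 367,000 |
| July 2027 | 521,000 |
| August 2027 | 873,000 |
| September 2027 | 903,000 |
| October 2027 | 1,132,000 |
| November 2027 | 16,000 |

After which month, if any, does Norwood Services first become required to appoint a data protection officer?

October 2027

Through March 2027: 10,000
Through April 2027: 312,000
Through May 2027: 318,000
Through June 2027: 685,000
Through July 2027: 1,206,000
Through August 2027: 2,079,000
Through September 2027: 2,982,000
Through October 2027: 4,114,000 ← exceeds threshold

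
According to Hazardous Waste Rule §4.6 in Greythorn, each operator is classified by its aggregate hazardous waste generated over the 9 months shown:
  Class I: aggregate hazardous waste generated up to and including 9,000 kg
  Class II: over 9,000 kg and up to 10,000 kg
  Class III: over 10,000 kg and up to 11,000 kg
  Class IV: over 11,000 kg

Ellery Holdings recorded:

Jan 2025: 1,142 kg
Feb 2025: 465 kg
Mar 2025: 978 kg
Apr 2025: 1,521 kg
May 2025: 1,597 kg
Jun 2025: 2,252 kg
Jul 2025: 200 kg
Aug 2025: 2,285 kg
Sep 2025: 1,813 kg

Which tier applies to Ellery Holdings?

Class IV

Aggregate hazardous waste generated: 1,142 kg + 465 kg + 978 kg + 1,521 kg + 1,597 kg + 2,252 kg + 200 kg + 2,285 kg + 1,813 kg = 12,253 kg.
12,253 kg > 11,000 kg, so Class IV applies.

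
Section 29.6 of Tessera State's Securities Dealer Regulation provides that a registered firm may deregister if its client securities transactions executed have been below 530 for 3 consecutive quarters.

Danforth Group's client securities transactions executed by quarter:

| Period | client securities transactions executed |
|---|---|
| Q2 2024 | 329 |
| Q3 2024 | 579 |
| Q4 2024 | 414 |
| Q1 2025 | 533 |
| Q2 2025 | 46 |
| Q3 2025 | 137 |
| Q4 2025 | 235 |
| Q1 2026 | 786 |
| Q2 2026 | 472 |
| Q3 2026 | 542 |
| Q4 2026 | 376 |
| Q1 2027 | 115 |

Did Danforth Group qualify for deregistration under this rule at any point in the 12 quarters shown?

Yes

Quarters below 530: Q2 2024, Q4 2024, Q2 2025, Q3 2025, Q4 2025, Q2 2026, Q4 2026, Q1 2027.
Longest run of consecutive quarters below the threshold: 3.
3 ≥ 3, so Danforth Group became eligible.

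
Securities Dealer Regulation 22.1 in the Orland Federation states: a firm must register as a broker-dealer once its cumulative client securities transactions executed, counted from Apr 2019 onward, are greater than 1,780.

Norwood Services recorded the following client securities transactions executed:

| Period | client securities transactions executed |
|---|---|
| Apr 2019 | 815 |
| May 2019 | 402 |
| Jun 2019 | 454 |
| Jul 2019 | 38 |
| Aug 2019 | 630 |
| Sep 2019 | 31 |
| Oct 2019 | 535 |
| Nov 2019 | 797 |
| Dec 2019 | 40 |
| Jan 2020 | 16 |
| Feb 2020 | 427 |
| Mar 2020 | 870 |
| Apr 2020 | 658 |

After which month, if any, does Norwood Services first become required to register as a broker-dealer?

Aug 2019

Through Apr 2019: 815
Through May 2019: 1,217
Through Jun 2019: 1,671
Through Jul 2019: 1,709
Through Aug 2019: 2,339 ← exceeds threshold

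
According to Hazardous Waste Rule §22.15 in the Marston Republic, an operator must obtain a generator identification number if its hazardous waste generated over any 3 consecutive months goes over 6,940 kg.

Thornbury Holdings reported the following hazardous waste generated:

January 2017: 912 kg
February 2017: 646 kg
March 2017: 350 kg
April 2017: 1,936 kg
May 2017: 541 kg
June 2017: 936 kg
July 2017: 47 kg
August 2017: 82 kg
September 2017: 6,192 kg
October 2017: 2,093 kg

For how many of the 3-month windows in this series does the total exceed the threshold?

January 2017–March 2017: 912 kg + 646 kg + 350 kg = 1,908 kg (under)
February 2017–April 2017: 646 kg + 350 kg + 1,936 kg = 2,932 kg (under)
March 2017–May 2017: 350 kg + 1,936 kg + 541 kg = 2,827 kg (under)
April 2017–June 2017: 1,936 kg + 541 kg + 936 kg = 3,413 kg (under)
May 2017–July 2017: 541 kg + 936 kg + 47 kg = 1,524 kg (under)
June 2017–August 2017: 936 kg + 47 kg + 82 kg = 1,065 kg (under)
July 2017–September 2017: 47 kg + 82 kg + 6,192 kg = 6,321 kg (under)
August 2017–October 2017: 82 kg + 6,192 kg + 2,093 kg = 8,367 kg (over)
1 window exceeds the threshold.

1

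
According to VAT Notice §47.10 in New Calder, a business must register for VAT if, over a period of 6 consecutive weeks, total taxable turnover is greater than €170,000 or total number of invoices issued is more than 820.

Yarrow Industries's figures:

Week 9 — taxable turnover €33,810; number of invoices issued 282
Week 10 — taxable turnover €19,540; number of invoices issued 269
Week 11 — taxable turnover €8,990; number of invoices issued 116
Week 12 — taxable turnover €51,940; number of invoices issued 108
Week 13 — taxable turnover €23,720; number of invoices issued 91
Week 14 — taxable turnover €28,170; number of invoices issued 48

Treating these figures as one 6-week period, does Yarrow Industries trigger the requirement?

Total taxable turnover: €33,810 + €19,540 + €8,990 + €51,940 + €23,720 + €28,170 = €166,170 (≤ €170,000).
Total number of invoices issued: 282 + 269 + 116 + 108 + 91 + 48 = 914 (> 820).
The test is 'or': at least one threshold is exceeded.

Yes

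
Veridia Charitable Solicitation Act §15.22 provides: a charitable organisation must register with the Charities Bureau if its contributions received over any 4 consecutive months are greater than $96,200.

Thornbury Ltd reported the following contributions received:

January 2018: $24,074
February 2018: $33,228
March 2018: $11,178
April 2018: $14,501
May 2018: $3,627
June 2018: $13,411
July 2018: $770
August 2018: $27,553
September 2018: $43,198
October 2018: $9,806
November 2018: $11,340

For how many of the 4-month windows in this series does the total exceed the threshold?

0

January 2018–April 2018: $24,074 + $33,228 + $11,178 + $14,501 = $82,981 (under)
February 2018–May 2018: $33,228 + $11,178 + $14,501 + $3,627 = $62,534 (under)
March 2018–June 2018: $11,178 + $14,501 + $3,627 + $13,411 = $42,717 (under)
April 2018–July 2018: $14,501 + $3,627 + $13,411 + $770 = $32,309 (under)
May 2018–August 2018: $3,627 + $13,411 + $770 + $27,553 = $45,361 (under)
June 2018–September 2018: $13,411 + $770 + $27,553 + $43,198 = $84,932 (under)
July 2018–October 2018: $770 + $27,553 + $43,198 + $9,806 = $81,327 (under)
August 2018–November 2018: $27,553 + $43,198 + $9,806 + $11,340 = $91,897 (under)
0 windows exceed the threshold.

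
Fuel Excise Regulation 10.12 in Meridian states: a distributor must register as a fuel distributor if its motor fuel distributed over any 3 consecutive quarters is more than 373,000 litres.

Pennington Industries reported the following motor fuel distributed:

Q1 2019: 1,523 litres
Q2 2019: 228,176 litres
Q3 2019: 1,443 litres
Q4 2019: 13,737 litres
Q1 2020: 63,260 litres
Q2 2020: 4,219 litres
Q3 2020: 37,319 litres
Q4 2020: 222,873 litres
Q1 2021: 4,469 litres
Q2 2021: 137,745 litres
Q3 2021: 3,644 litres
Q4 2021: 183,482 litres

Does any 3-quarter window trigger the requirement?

Q1 2019–Q3 2019: 1,523 litres + 228,176 litres + 1,443 litres = 231,142 litres (under)
Q2 2019–Q4 2019: 228,176 litres + 1,443 litres + 13,737 litres = 243,356 litres (under)
Q3 2019–Q1 2020: 1,443 litres + 13,737 litres + 63,260 litres = 78,440 litres (under)
Q4 2019–Q2 2020: 13,737 litres + 63,260 litres + 4,219 litres = 81,216 litres (under)
Q1 2020–Q3 2020: 63,260 litres + 4,219 litres + 37,319 litres = 104,798 litres (under)
Q2 2020–Q4 2020: 4,219 litres + 37,319 litres + 222,873 litres = 264,411 litres (under)
Q3 2020–Q1 2021: 37,319 litres + 222,873 litres + 4,469 litres = 264,661 litres (under)
Q4 2020–Q2 2021: 222,873 litres + 4,469 litres + 137,745 litres = 365,087 litres (under)
Q1 2021–Q3 2021: 4,469 litres + 137,745 litres + 3,644 litres = 145,858 litres (under)
Q2 2021–Q4 2021: 137,745 litres + 3,644 litres + 183,482 litres = 324,871 litres (under)
No window exceeds 373,000 litres.

No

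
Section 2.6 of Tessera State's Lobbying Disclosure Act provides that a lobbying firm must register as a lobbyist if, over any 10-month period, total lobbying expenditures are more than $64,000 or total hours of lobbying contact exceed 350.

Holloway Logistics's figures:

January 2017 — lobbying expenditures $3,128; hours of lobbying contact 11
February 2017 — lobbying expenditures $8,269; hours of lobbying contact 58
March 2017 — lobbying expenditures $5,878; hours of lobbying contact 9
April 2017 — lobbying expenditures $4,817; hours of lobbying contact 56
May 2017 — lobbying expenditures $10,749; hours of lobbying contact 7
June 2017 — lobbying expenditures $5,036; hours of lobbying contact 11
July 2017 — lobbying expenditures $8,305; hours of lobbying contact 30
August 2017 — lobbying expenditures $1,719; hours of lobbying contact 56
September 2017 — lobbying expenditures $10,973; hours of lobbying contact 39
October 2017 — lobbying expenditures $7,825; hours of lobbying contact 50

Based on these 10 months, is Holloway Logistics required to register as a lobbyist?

Yes

Total lobbying expenditures: $3,128 + $8,269 + $5,878 + $4,817 + $10,749 + $5,036 + $8,305 + $1,719 + $10,973 + $7,825 = $66,699 (> $64,000).
Total hours of lobbying contact: 11 + 58 + 9 + 56 + 7 + 11 + 30 + 56 + 39 + 50 = 327 (≤ 350).
The test is 'or': at least one threshold is exceeded.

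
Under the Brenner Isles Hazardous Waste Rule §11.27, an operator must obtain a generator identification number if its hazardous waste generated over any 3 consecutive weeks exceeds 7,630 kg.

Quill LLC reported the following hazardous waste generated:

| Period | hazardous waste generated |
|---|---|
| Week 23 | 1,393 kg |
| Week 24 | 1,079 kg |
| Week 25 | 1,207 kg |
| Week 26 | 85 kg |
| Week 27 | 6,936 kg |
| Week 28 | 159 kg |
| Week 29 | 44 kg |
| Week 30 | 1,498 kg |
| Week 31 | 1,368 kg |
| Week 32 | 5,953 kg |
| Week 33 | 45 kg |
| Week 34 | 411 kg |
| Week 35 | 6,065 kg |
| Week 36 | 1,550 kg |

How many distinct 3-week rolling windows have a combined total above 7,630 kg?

Week 23–Week 25: 1,393 kg + 1,079 kg + 1,207 kg = 3,679 kg (under)
Week 24–Week 26: 1,079 kg + 1,207 kg + 85 kg = 2,371 kg (under)
Week 25–Week 27: 1,207 kg + 85 kg + 6,936 kg = 8,228 kg (over)
Week 26–Week 28: 85 kg + 6,936 kg + 159 kg = 7,180 kg (under)
Week 27–Week 29: 6,936 kg + 159 kg + 44 kg = 7,139 kg (under)
Week 28–Week 30: 159 kg + 44 kg + 1,498 kg = 1,701 kg (under)
Week 29–Week 31: 44 kg + 1,498 kg + 1,368 kg = 2,910 kg (under)
Week 30–Week 32: 1,498 kg + 1,368 kg + 5,953 kg = 8,819 kg (over)
Week 31–Week 33: 1,368 kg + 5,953 kg + 45 kg = 7,366 kg (under)
Week 32–Week 34: 5,953 kg + 45 kg + 411 kg = 6,409 kg (under)
Week 33–Week 35: 45 kg + 411 kg + 6,065 kg = 6,521 kg (under)
Week 34–Week 36: 411 kg + 6,065 kg + 1,550 kg = 8,026 kg (over)
3 windows exceed the threshold.

3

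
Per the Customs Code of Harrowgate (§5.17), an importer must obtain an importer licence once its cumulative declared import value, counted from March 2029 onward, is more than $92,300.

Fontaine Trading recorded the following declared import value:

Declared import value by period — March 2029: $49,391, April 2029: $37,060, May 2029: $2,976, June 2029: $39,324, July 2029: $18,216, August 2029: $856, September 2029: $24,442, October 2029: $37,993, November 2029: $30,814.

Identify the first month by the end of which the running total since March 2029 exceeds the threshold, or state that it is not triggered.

June 2029

Through March 2029: $49,391
Through April 2029: $86,451
Through May 2029: $89,427
Through June 2029: $128,751 ← exceeds threshold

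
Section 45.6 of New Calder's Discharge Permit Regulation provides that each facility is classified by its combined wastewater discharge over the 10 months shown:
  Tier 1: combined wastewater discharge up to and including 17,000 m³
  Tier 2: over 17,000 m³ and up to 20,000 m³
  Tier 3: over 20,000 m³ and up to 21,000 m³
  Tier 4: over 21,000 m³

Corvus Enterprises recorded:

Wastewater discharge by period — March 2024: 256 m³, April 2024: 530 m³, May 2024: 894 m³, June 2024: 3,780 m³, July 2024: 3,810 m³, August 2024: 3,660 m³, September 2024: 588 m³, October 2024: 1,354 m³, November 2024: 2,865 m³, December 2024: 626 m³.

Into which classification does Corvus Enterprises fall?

Tier 2

Combined wastewater discharge: 256 m³ + 530 m³ + 894 m³ + 3,780 m³ + 3,810 m³ + 3,660 m³ + 588 m³ + 1,354 m³ + 2,865 m³ + 626 m³ = 18,363 m³.
17,000 m³ < 18,363 m³ ≤ 20,000 m³, so Tier 2 applies.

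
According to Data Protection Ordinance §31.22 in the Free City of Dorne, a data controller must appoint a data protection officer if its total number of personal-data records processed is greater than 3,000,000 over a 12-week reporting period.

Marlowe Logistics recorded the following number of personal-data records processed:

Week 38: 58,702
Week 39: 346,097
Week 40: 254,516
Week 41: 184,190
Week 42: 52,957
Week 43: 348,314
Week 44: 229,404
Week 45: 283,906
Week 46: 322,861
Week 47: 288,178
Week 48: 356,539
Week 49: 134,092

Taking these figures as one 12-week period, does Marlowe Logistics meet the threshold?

Total number of personal-data records processed: 58,702 + 346,097 + 254,516 + 184,190 + 52,957 + 348,314 + 229,404 + 283,906 + 322,861 + 288,178 + 356,539 + 134,092 = 2,859,756.
2,859,756 ≤ 3,000,000, so the threshold is not exceeded.

No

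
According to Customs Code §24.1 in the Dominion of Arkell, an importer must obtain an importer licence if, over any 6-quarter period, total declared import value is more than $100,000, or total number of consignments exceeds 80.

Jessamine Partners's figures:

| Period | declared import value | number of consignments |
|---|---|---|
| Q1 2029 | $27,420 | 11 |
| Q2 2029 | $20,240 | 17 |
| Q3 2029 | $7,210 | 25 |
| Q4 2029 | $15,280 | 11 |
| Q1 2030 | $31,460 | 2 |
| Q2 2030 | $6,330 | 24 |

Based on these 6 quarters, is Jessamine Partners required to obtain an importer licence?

Yes

Total declared import value: $27,420 + $20,240 + $7,210 + $15,280 + $31,460 + $6,330 = $107,940 (> $100,000).
Total number of consignments: 11 + 17 + 25 + 11 + 2 + 24 = 90 (> 80).
The test is 'or': at least one threshold is exceeded.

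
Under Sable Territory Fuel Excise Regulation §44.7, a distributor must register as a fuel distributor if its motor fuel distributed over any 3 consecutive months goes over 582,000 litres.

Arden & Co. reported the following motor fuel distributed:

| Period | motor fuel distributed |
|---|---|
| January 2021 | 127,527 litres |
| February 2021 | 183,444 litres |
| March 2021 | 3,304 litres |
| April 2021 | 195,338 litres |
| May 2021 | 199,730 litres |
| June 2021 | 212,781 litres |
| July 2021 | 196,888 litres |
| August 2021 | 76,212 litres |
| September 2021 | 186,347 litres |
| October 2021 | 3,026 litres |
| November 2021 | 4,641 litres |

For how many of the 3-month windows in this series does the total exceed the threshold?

2

January 2021–March 2021: 127,527 litres + 183,444 litres + 3,304 litres = 314,275 litres (under)
February 2021–April 2021: 183,444 litres + 3,304 litres + 195,338 litres = 382,086 litres (under)
March 2021–May 2021: 3,304 litres + 195,338 litres + 199,730 litres = 398,372 litres (under)
April 2021–June 2021: 195,338 litres + 199,730 litres + 212,781 litres = 607,849 litres (over)
May 2021–July 2021: 199,730 litres + 212,781 litres + 196,888 litres = 609,399 litres (over)
June 2021–August 2021: 212,781 litres + 196,888 litres + 76,212 litres = 485,881 litres (under)
July 2021–September 2021: 196,888 litres + 76,212 litres + 186,347 litres = 459,447 litres (under)
August 2021–October 2021: 76,212 litres + 186,347 litres + 3,026 litres = 265,585 litres (under)
September 2021–November 2021: 186,347 litres + 3,026 litres + 4,641 litres = 194,014 litres (under)
2 windows exceed the threshold.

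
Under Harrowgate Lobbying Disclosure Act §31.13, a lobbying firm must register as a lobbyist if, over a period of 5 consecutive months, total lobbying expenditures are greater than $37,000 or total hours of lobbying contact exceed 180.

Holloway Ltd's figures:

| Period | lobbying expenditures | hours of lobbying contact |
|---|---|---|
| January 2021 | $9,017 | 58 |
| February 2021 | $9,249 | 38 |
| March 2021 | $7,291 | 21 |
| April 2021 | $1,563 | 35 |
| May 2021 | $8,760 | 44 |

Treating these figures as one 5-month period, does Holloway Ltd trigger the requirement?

Total lobbying expenditures: $9,017 + $9,249 + $7,291 + $1,563 + $8,760 = $35,880 (≤ $37,000).
Total hours of lobbying contact: 58 + 38 + 21 + 35 + 44 = 196 (> 180).
The test is 'or': at least one threshold is exceeded.

Yes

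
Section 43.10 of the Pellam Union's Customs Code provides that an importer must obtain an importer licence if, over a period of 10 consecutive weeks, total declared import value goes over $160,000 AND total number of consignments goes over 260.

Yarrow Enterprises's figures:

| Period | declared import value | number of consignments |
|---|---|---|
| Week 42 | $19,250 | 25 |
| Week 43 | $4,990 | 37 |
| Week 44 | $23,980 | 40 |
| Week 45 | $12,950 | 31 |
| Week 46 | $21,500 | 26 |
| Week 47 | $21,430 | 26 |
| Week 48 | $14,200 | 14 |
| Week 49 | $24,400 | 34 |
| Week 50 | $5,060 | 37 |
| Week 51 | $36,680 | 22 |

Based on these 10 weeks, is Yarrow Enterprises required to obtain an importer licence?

Yes

Total declared import value: $19,250 + $4,990 + $23,980 + $12,950 + $21,500 + $21,430 + $14,200 + $24,400 + $5,060 + $36,680 = $184,440 (> $160,000).
Total number of consignments: 25 + 37 + 40 + 31 + 26 + 26 + 14 + 34 + 37 + 22 = 292 (> 260).
The test is 'and': both thresholds are exceeded.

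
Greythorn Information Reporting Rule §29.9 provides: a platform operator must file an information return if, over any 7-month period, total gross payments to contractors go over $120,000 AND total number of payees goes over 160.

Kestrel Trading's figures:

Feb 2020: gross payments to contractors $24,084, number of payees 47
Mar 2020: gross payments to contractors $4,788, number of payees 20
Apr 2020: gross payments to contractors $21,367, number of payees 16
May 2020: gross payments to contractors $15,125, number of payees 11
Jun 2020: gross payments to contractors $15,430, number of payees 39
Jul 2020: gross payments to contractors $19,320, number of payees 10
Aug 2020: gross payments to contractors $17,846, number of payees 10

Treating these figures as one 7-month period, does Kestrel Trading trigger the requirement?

Total gross payments to contractors: $24,084 + $4,788 + $21,367 + $15,125 + $15,430 + $19,320 + $17,846 = $117,960 (≤ $120,000).
Total number of payees: 47 + 20 + 16 + 11 + 39 + 10 + 10 = 153 (≤ 160).
The test is 'and': the rule requires both, and at least one is not exceeded.

No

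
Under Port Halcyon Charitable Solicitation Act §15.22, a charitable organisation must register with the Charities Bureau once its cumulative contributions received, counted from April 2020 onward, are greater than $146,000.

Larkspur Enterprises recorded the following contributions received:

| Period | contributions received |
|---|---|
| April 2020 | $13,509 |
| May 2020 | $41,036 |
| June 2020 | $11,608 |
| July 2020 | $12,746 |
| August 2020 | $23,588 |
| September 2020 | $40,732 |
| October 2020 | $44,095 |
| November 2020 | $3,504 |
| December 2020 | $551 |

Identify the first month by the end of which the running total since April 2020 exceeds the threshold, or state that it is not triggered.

Through April 2020: $13,509
Through May 2020: $54,545
Through June 2020: $66,153
Through July 2020: $78,899
Through August 2020: $102,487
Through September 2020: $143,219
Through October 2020: $187,314 ← exceeds threshold

October 2020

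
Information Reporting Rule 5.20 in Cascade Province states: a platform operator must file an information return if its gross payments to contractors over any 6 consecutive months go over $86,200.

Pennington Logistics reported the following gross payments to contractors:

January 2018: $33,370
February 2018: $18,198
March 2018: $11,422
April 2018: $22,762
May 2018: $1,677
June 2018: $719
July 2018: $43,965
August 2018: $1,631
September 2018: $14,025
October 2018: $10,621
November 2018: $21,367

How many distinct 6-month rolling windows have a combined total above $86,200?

January 2018–June 2018: $33,370 + $18,198 + $11,422 + $22,762 + $1,677 + $719 = $88,148 (over)
February 2018–July 2018: $18,198 + $11,422 + $22,762 + $1,677 + $719 + $43,965 = $98,743 (over)
March 2018–August 2018: $11,422 + $22,762 + $1,677 + $719 + $43,965 + $1,631 = $82,176 (under)
April 2018–September 2018: $22,762 + $1,677 + $719 + $43,965 + $1,631 + $14,025 = $84,779 (under)
May 2018–October 2018: $1,677 + $719 + $43,965 + $1,631 + $14,025 + $10,621 = $72,638 (under)
June 2018–November 2018: $719 + $43,965 + $1,631 + $14,025 + $10,621 + $21,367 = $92,328 (over)
3 windows exceed the threshold.

3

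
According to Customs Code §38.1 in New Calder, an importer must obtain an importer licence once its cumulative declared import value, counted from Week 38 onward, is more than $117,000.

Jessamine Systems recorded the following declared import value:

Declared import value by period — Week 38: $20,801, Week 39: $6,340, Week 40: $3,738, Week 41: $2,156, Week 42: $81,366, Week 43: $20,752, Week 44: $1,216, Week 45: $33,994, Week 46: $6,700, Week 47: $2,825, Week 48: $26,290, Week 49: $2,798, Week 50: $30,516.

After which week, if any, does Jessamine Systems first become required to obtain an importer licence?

Through Week 38: $20,801
Through Week 39: $27,141
Through Week 40: $30,879
Through Week 41: $33,035
Through Week 42: $114,401
Through Week 43: $135,153 ← exceeds threshold

Week 43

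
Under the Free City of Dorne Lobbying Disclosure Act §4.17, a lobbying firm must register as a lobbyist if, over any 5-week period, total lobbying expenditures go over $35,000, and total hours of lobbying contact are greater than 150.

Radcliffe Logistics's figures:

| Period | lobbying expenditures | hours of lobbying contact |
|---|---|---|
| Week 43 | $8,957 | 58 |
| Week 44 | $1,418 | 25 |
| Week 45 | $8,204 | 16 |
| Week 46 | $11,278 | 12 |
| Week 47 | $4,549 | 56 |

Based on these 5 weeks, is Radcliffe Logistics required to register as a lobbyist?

Total lobbying expenditures: $8,957 + $1,418 + $8,204 + $11,278 + $4,549 = $34,406 (≤ $35,000).
Total hours of lobbying contact: 58 + 25 + 16 + 12 + 56 = 167 (> 150).
The test is 'and': the rule requires both, and at least one is not exceeded.

No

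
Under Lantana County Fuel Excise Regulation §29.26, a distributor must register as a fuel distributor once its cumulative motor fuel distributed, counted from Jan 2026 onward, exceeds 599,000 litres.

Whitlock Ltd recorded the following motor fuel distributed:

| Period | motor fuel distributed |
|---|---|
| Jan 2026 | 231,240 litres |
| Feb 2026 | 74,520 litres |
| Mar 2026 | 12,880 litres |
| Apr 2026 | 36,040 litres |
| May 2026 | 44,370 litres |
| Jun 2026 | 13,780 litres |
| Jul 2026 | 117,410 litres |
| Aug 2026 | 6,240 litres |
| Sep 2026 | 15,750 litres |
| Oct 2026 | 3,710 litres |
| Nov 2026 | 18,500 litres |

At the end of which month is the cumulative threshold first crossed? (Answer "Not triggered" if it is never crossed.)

Through Jan 2026: 231,240 litres
Through Feb 2026: 305,760 litres
Through Mar 2026: 318,640 litres
Through Apr 2026: 354,680 litres
Through May 2026: 399,050 litres
Through Jun 2026: 412,830 litres
Through Jul 2026: 530,240 litres
Through Aug 2026: 536,480 litres
Through Sep 2026: 552,230 litres
Through Oct 2026: 555,940 litres
Through Nov 2026: 574,440 litres
Final cumulative total 574,440 litres ≤ 599,000 litres; the threshold is never exceeded.

Not triggered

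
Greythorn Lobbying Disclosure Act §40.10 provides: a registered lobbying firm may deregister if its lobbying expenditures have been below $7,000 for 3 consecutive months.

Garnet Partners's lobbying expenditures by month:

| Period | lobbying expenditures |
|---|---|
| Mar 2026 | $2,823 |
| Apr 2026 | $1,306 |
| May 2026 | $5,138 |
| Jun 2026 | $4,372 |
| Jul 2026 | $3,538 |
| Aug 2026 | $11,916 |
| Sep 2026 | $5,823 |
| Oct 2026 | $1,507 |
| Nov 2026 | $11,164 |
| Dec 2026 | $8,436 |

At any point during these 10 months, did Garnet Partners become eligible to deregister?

Months below $7,000: Mar 2026, Apr 2026, May 2026, Jun 2026, Jul 2026, Sep 2026, Oct 2026.
Longest run of consecutive months below the threshold: 5.
5 ≥ 3, so Garnet Partners became eligible.

Yes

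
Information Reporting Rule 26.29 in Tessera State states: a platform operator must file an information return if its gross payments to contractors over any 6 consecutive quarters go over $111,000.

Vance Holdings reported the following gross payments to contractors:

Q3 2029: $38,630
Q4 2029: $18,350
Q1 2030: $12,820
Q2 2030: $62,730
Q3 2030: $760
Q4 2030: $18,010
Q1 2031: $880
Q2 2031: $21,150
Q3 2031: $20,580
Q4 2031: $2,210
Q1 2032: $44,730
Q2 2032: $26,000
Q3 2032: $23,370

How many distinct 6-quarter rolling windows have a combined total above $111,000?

6

Q3 2029–Q4 2030: $38,630 + $18,350 + $12,820 + $62,730 + $760 + $18,010 = $151,300 (over)
Q4 2029–Q1 2031: $18,350 + $12,820 + $62,730 + $760 + $18,010 + $880 = $113,550 (over)
Q1 2030–Q2 2031: $12,820 + $62,730 + $760 + $18,010 + $880 + $21,150 = $116,350 (over)
Q2 2030–Q3 2031: $62,730 + $760 + $18,010 + $880 + $21,150 + $20,580 = $124,110 (over)
Q3 2030–Q4 2031: $760 + $18,010 + $880 + $21,150 + $20,580 + $2,210 = $63,590 (under)
Q4 2030–Q1 2032: $18,010 + $880 + $21,150 + $20,580 + $2,210 + $44,730 = $107,560 (under)
Q1 2031–Q2 2032: $880 + $21,150 + $20,580 + $2,210 + $44,730 + $26,000 = $115,550 (over)
Q2 2031–Q3 2032: $21,150 + $20,580 + $2,210 + $44,730 + $26,000 + $23,370 = $138,040 (over)
6 windows exceed the threshold.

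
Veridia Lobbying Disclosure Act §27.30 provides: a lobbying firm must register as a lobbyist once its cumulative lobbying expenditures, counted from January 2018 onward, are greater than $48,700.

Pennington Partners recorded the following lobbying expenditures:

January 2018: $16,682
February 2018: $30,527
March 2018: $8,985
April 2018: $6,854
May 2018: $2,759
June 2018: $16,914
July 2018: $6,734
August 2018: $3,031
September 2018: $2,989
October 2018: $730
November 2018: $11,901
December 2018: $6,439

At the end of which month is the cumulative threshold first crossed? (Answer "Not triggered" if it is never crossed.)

Through January 2018: $16,682
Through February 2018: $47,209
Through March 2018: $56,194 ← exceeds threshold

March 2018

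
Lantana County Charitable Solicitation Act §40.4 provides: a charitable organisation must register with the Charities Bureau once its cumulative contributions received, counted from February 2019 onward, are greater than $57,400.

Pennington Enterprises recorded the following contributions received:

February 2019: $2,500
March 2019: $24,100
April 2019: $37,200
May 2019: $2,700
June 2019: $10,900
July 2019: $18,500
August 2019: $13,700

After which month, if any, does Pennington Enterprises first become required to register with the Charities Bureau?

April 2019

Through February 2019: $2,500
Through March 2019: $26,600
Through April 2019: $63,800 ← exceeds threshold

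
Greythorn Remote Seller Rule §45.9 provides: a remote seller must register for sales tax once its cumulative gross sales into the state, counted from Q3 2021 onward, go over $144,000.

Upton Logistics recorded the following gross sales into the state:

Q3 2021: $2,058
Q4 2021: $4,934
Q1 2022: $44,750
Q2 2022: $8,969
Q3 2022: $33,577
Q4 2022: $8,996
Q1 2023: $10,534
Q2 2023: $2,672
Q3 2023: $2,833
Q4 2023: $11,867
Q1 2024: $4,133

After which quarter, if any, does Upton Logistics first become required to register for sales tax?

Not triggered

Through Q3 2021: $2,058
Through Q4 2021: $6,992
Through Q1 2022: $51,742
Through Q2 2022: $60,711
Through Q3 2022: $94,288
Through Q4 2022: $103,284
Through Q1 2023: $113,818
Through Q2 2023: $116,490
Through Q3 2023: $119,323
Through Q4 2023: $131,190
Through Q1 2024: $135,323
Final cumulative total $135,323 ≤ $144,000; the threshold is never exceeded.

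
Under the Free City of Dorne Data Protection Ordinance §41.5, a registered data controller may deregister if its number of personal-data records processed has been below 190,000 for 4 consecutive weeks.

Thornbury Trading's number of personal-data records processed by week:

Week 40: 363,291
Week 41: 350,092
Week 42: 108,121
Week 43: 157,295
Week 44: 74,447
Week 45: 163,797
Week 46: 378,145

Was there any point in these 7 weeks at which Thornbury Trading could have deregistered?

Weeks below 190,000: Week 42, Week 43, Week 44, Week 45.
Longest run of consecutive weeks below the threshold: 4.
4 ≥ 4, so Thornbury Trading became eligible.

Yes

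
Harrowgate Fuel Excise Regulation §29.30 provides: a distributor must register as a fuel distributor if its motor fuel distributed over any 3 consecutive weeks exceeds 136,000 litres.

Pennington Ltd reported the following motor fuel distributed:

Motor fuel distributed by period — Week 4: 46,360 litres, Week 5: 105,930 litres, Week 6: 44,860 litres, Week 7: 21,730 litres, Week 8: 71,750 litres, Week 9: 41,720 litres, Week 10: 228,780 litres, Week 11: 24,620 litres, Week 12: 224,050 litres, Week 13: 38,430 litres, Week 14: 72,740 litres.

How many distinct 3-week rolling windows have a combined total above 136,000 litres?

8

Week 4–Week 6: 46,360 litres + 105,930 litres + 44,860 litres = 197,150 litres (over)
Week 5–Week 7: 105,930 litres + 44,860 litres + 21,730 litres = 172,520 litres (over)
Week 6–Week 8: 44,860 litres + 21,730 litres + 71,750 litres = 138,340 litres (over)
Week 7–Week 9: 21,730 litres + 71,750 litres + 41,720 litres = 135,200 litres (under)
Week 8–Week 10: 71,750 litres + 41,720 litres + 228,780 litres = 342,250 litres (over)
Week 9–Week 11: 41,720 litres + 228,780 litres + 24,620 litres = 295,120 litres (over)
Week 10–Week 12: 228,780 litres + 24,620 litres + 224,050 litres = 477,450 litres (over)
Week 11–Week 13: 24,620 litres + 224,050 litres + 38,430 litres = 287,100 litres (over)
Week 12–Week 14: 224,050 litres + 38,430 litres + 72,740 litres = 335,220 litres (over)
8 windows exceed the threshold.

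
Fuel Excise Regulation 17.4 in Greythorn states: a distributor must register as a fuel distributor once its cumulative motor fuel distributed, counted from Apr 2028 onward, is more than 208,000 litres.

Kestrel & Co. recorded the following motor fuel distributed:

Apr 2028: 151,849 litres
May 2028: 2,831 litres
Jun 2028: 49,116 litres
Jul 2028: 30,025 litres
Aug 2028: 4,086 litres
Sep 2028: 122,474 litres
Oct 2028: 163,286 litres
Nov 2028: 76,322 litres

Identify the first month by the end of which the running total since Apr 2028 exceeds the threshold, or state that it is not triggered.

Through Apr 2028: 151,849 litres
Through May 2028: 154,680 litres
Through Jun 2028: 203,796 litres
Through Jul 2028: 233,821 litres ← exceeds threshold

Jul 2028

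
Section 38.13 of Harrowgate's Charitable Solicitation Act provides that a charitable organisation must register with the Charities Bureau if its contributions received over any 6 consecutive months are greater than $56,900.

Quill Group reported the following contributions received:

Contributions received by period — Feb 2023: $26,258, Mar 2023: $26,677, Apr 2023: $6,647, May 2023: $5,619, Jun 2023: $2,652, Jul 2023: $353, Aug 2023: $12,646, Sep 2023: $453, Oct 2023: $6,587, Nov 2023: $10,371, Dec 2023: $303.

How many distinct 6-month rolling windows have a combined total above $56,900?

1

Feb 2023–Jul 2023: $26,258 + $26,677 + $6,647 + $5,619 + $2,652 + $353 = $68,206 (over)
Mar 2023–Aug 2023: $26,677 + $6,647 + $5,619 + $2,652 + $353 + $12,646 = $54,594 (under)
Apr 2023–Sep 2023: $6,647 + $5,619 + $2,652 + $353 + $12,646 + $453 = $28,370 (under)
May 2023–Oct 2023: $5,619 + $2,652 + $353 + $12,646 + $453 + $6,587 = $28,310 (under)
Jun 2023–Nov 2023: $2,652 + $353 + $12,646 + $453 + $6,587 + $10,371 = $33,062 (under)
Jul 2023–Dec 2023: $353 + $12,646 + $453 + $6,587 + $10,371 + $303 = $30,713 (under)
1 window exceeds the threshold.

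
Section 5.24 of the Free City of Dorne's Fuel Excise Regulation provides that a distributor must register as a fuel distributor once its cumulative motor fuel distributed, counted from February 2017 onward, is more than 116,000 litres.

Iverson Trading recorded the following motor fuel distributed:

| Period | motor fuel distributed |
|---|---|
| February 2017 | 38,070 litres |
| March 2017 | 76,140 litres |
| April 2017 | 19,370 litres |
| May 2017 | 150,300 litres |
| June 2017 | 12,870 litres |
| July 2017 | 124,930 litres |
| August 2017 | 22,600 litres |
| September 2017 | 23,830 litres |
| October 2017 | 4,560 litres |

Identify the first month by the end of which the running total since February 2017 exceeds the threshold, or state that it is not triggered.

Through February 2017: 38,070 litres
Through March 2017: 114,210 litres
Through April 2017: 133,580 litres ← exceeds threshold

April 2017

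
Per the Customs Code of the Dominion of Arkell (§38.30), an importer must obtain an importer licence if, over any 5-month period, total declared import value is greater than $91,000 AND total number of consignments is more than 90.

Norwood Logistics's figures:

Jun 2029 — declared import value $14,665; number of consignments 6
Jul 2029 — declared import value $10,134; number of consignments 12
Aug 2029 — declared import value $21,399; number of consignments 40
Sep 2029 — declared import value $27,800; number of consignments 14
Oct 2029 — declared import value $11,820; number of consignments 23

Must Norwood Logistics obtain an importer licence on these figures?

Total declared import value: $14,665 + $10,134 + $21,399 + $27,800 + $11,820 = $85,818 (≤ $91,000).
Total number of consignments: 6 + 12 + 40 + 14 + 23 = 95 (> 90).
The test is 'and': the rule requires both, and at least one is not exceeded.

No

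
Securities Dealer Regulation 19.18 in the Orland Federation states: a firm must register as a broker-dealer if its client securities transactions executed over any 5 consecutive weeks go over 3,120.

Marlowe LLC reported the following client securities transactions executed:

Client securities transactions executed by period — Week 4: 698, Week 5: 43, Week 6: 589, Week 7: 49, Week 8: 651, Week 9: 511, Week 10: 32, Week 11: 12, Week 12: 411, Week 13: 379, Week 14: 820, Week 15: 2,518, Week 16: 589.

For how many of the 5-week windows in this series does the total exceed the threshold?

Week 4–Week 8: 698 + 43 + 589 + 49 + 651 = 2,030 (under)
Week 5–Week 9: 43 + 589 + 49 + 651 + 511 = 1,843 (under)
Week 6–Week 10: 589 + 49 + 651 + 511 + 32 = 1,832 (under)
Week 7–Week 11: 49 + 651 + 511 + 32 + 12 = 1,255 (under)
Week 8–Week 12: 651 + 511 + 32 + 12 + 411 = 1,617 (under)
Week 9–Week 13: 511 + 32 + 12 + 411 + 379 = 1,345 (under)
Week 10–Week 14: 32 + 12 + 411 + 379 + 820 = 1,654 (under)
Week 11–Week 15: 12 + 411 + 379 + 820 + 2,518 = 4,140 (over)
Week 12–Week 16: 411 + 379 + 820 + 2,518 + 589 = 4,717 (over)
2 windows exceed the threshold.

2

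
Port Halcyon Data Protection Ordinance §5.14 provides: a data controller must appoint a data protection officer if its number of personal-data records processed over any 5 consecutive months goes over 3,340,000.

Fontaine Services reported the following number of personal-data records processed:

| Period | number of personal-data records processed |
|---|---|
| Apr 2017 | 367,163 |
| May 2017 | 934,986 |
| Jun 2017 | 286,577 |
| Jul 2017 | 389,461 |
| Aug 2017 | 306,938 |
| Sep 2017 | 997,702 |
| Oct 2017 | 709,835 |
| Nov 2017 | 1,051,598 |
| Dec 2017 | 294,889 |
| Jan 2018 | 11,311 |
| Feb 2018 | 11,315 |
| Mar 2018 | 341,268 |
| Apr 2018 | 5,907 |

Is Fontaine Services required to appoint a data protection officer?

Yes

Apr 2017–Aug 2017: 367,163 + 934,986 + 286,577 + 389,461 + 306,938 = 2,285,125 (under)
May 2017–Sep 2017: 934,986 + 286,577 + 389,461 + 306,938 + 997,702 = 2,915,664 (under)
Jun 2017–Oct 2017: 286,577 + 389,461 + 306,938 + 997,702 + 709,835 = 2,690,513 (under)
Jul 2017–Nov 2017: 389,461 + 306,938 + 997,702 + 709,835 + 1,051,598 = 3,455,534 (over)
Aug 2017–Dec 2017: 306,938 + 997,702 + 709,835 + 1,051,598 + 294,889 = 3,360,962 (over)
Sep 2017–Jan 2018: 997,702 + 709,835 + 1,051,598 + 294,889 + 11,311 = 3,065,335 (under)
Oct 2017–Feb 2018: 709,835 + 1,051,598 + 294,889 + 11,311 + 11,315 = 2,078,948 (under)
Nov 2017–Mar 2018: 1,051,598 + 294,889 + 11,311 + 11,315 + 341,268 = 1,710,381 (under)
Dec 2017–Apr 2018: 294,889 + 11,311 + 11,315 + 341,268 + 5,907 = 664,690 (under)
At least one window exceeds 3,340,000.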